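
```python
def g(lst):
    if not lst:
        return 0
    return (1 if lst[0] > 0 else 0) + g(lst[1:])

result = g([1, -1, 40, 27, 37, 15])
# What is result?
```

Count of positive elements in [1, -1, 40, 27, 37, 15] = 5

Answer: 5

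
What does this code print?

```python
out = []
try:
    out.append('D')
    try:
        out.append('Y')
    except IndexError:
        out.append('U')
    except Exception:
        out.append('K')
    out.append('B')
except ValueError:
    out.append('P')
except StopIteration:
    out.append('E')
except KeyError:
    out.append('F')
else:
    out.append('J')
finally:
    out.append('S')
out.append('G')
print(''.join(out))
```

Execution trace: 'D' (try body) → 'Y' (inner try body, no exception) → 'B' (try body, no exception) → 'J' (else) → 'S' (finally) → 'G' (after the try/except). Output: DYBJSG

Answer: DYBJSG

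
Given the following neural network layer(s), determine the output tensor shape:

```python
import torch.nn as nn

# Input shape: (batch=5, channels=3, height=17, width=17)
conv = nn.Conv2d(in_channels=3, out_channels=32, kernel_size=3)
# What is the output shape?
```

Input: (5, 3, 17, 17) -> Output: (5, 32, 15, 15)

Answer: (5, 32, 15, 15)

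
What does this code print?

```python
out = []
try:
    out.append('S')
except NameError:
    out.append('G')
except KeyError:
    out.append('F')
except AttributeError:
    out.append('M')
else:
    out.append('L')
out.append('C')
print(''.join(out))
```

Execution trace: 'S' (try body, no exception) → 'L' (else) → 'C' (after the try/except). Output: SLC

Answer: SLC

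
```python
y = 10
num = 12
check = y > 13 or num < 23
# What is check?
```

Trace:
`y = 10` → y = 10
`num = 12` → num = 12
`check = y > 13 or num < 23` → check = True
So check = True

Answer: True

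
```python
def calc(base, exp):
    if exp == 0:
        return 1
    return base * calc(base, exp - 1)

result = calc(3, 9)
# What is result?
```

calc(3, 9) = 3 * 3 * 3 * 3 * 3 * 3 * 3 * 3 * 3 = 19683

Answer: 19683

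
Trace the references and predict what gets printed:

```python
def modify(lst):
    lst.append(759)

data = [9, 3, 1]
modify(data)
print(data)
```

Key concept: function modifies passed list.
Step by step:
`data = [9, 3, 1]` → data = [9, 3, 1]
`modify(data)` → data = [9, 3, 1, 759]
`print(data)` → prints [9, 3, 1, 759]

Answer: [9, 3, 1, 759]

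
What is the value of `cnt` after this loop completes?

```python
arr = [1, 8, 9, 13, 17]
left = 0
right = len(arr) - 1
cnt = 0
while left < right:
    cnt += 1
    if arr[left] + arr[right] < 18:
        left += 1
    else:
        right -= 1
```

Steps to find pair summing to 18
`cnt` takes the values: 0 → 1 → 2 → 3 → 4

Answer: 4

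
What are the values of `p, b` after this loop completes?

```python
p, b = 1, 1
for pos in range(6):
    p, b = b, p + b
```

Fibonacci: after 6 iterations
`p, b` takes the values: (1, 1) → (1, 2) → (2, 3) → (3, 5) → (5, 8) → (8, 13) → (13, 21)

Answer: 13, 21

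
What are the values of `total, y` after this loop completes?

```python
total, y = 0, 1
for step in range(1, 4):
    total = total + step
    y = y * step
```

Sum and factorial of 1 to 3
`total, y` takes the values: (0, 1) → (1, 1) → (3, 1) → (3, 2) → (6, 2) → (6, 6)

Answer: 6, 6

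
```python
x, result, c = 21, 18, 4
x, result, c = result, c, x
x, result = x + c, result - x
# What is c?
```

Trace:
`x, result, c = 21, 18, 4` → x = 21; result = 18; c = 4
`x, result, c = result, c, x` → x = 18; result = 4; c = 21
`x, result = x + c, result - x` → x = 39; result = -14
So c = 21

Answer: 21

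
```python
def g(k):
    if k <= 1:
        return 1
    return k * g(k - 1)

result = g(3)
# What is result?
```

g(3) = 3 * 2 * 1 = 6

Answer: 6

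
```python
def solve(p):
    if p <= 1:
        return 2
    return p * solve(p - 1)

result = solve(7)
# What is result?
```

solve(7) = 7 * 6 * 5 * 4 * 3 * 2 * 2 = 10080

Answer: 10080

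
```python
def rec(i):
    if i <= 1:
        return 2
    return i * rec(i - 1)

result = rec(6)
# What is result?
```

rec(6) = 6 * 5 * 4 * 3 * 2 * 2 = 1440

Answer: 1440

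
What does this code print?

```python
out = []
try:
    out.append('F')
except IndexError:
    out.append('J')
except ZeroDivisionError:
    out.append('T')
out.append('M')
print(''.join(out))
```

Execution trace: 'F' (try body, no exception) → 'M' (after the try/except). Output: FM

Answer: FM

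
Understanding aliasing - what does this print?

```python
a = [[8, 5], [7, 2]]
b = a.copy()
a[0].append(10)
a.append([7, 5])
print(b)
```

Key concept: shallow copy with nested lists.
Step by step:
`a = [[8, 5], [7, 2]]` → a = [[8, 5], [7, 2]]
`b = a.copy()` → b = [[8, 5], [7, 2]]
`a[0].append(10)` → a = [[8, 5, 10], [7, 2]]; b = [[8, 5, 10], [7, 2]]
`a.append([7, 5])` → a = [[8, 5, 10], [7, 2], [7, 5]]
`print(b)` → prints [[8, 5, 10], [7, 2]]

Answer: [[8, 5, 10], [7, 2]]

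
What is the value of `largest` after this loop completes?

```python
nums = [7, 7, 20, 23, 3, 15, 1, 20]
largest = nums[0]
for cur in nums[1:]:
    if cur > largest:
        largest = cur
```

Maximum of [7, 7, 20, 23, 3, 15, 1, 20]
`largest` takes the values: 7 → 20 → 23

Answer: 23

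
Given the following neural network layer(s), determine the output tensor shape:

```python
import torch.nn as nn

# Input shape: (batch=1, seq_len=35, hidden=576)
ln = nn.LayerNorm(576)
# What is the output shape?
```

Input: (1, 35, 576) -> Output: (1, 35, 576)

Answer: (1, 35, 576)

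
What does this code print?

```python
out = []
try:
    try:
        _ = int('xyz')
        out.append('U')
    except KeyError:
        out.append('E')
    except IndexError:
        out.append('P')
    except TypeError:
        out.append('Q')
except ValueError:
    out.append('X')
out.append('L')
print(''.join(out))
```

Execution trace: 'X' (outer except ValueError) → 'L' (after the try/except). Output: XL

Answer: XL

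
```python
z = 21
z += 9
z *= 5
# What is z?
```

Trace:
`z = 21` → z = 21
`z += 9` → z = 30
`z *= 5` → z = 150
So z = 150

Answer: 150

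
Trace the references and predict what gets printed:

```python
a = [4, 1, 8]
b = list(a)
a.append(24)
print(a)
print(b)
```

Key concept: list() constructor creates copy.
Step by step:
`a = [4, 1, 8]` → a = [4, 1, 8]
`b = list(a)` → b = [4, 1, 8]
`a.append(24)` → a = [4, 1, 8, 24]
`print(a)` → prints [4, 1, 8, 24]
`print(b)` → prints [4, 1, 8]

Answer:
[4, 1, 8, 24]
[4, 1, 8]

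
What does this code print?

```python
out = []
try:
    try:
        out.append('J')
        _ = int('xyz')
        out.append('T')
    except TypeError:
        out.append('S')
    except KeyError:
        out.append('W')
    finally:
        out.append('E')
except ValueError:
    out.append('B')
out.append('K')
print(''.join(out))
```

Execution trace: 'J' (try body) → 'E' (finally) → 'B' (outer except ValueError) → 'K' (after the try/except). Output: JEBK

Answer: JEBK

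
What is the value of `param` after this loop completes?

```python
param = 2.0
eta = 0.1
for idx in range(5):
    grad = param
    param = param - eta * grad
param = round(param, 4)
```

Gradient descent: w = 2.0 * (1 - 0.1)^5
`param` takes the values: 2.0 → 1.8 → 1.62 → 1.458 → 1.3122 → 1.18098 → 1.181

Answer: 1.181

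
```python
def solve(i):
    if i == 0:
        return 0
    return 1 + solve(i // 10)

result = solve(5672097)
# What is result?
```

Count of digits of 5672097: 7

Answer: 7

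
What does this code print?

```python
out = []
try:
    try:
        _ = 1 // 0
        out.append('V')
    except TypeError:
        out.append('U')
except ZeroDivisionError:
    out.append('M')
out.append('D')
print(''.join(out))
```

Execution trace: 'M' (outer except ZeroDivisionError) → 'D' (after the try/except). Output: MD

Answer: MD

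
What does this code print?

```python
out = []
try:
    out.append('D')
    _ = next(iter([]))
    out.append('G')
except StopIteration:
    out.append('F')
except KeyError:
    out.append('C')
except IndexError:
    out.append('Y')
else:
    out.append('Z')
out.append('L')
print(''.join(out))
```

Execution trace: 'D' (try body) → 'F' (except StopIteration) → 'L' (after the try/except). Output: DFL

Answer: DFL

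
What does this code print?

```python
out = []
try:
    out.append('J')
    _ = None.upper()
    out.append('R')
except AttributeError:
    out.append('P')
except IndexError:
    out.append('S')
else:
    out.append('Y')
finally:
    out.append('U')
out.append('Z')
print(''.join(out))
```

Execution trace: 'J' (try body) → 'P' (except AttributeError) → 'U' (finally) → 'Z' (after the try/except). Output: JPUZ

Answer: JPUZ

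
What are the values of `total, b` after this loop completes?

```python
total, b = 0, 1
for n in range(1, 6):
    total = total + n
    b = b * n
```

Sum and factorial of 1 to 5
`total, b` takes the values: (0, 1) → (1, 1) → (3, 1) → (3, 2) → (6, 2) → (6, 6) → (10, 6) → (10, 24) → (15, 24) → (15, 120)

Answer: 15, 120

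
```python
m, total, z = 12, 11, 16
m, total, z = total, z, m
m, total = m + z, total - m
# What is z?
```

Trace:
`m, total, z = 12, 11, 16` → m = 12; total = 11; z = 16
`m, total, z = total, z, m` → m = 11; total = 16; z = 12
`m, total = m + z, total - m` → m = 23; total = 5
So z = 12

Answer: 12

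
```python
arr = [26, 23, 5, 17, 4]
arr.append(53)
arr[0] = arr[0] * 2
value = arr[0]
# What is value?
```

Trace:
`arr = [26, 23, 5, 17, 4]` → arr = [26, 23, 5, 17, 4]
`arr.append(53)` → arr = [26, 23, 5, 17, 4, 53]
`arr[0] = arr[0] * 2` → arr = [52, 23, 5, 17, 4, 53]
`value = arr[0]` → value = 52
So value = 52

Answer: 52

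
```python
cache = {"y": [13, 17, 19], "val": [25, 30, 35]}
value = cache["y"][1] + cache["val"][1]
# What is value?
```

Trace:
`cache = {"y": [13, 17, 19], "val": [25, 30, 35]}` → cache = {'y': [13, 17, 19], 'val': [25, 30, 35]}
`value = cache["y"][1] + cache["val"][1]` → value = 47
So value = 47

Answer: 47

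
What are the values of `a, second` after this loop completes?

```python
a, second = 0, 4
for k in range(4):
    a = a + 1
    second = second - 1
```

a goes 0→4, second goes 4→0
`a, second` takes the values: (0, 4) → (1, 4) → (1, 3) → (2, 3) → (2, 2) → (3, 2) → (3, 1) → (4, 1) → (4, 0)

Answer: 4, 0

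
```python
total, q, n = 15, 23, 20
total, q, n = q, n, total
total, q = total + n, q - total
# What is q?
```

Trace:
`total, q, n = 15, 23, 20` → total = 15; q = 23; n = 20
`total, q, n = q, n, total` → total = 23; q = 20; n = 15
`total, q = total + n, q - total` → total = 38; q = -3
So q = -3

Answer: -3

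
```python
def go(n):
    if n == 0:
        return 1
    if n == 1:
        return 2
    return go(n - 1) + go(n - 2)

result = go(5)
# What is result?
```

Build up from base cases: go(0)=1, go(1)=2, go(2)=3, go(3)=5, go(4)=8, go(5)=13

Answer: 13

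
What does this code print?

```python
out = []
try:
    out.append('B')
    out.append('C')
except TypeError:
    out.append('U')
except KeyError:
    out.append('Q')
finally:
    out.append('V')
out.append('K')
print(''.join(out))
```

Execution trace: 'B' (try body) → 'C' (try body, no exception) → 'V' (finally) → 'K' (after the try/except). Output: BCVK

Answer: BCVK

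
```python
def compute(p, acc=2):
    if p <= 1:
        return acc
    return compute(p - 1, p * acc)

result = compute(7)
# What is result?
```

Accumulator trace (n, acc): (7, 2) -> (6, 14) -> (5, 84) -> (4, 420) -> (3, 1680) -> (2, 5040) -> (1, 10080) -> return 10080

Answer: 10080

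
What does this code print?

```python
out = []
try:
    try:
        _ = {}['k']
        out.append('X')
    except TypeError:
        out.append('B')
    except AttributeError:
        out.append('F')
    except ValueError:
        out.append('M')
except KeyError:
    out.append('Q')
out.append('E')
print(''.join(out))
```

Execution trace: 'Q' (outer except KeyError) → 'E' (after the try/except). Output: QE

Answer: QE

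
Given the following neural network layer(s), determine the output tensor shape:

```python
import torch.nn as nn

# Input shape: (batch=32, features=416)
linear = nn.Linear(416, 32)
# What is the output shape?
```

Input: (32, 416) -> Output: (32, 32)

Answer: (32, 32)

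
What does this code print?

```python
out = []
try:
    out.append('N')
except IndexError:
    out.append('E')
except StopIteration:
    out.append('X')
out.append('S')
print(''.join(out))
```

Execution trace: 'N' (try body, no exception) → 'S' (after the try/except). Output: NS

Answer: NS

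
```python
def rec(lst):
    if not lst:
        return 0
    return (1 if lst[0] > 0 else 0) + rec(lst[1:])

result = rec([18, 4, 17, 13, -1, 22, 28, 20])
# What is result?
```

Count of positive elements in [18, 4, 17, 13, -1, 22, 28, 20] = 7

Answer: 7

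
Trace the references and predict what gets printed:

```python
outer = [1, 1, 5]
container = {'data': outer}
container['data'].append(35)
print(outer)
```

Key concept: dict holds reference to list.
Step by step:
`outer = [1, 1, 5]` → outer = [1, 1, 5]
`container = {'data': outer}` → container = {'data': [1, 1, 5]}
`container['data'].append(35)` → outer = [1, 1, 5, 35]; container = {'data': [1, 1, 5, 35]}
`print(outer)` → prints [1, 1, 5, 35]

Answer: [1, 1, 5, 35]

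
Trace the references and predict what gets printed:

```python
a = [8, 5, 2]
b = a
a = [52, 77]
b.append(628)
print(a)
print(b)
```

Key concept: rebinding vs mutation: a is rebound to a new list, b still points at the original.
Step by step:
`a = [8, 5, 2]` → a = [8, 5, 2]
`b = a` → b = [8, 5, 2] (same object as a)
`a = [52, 77]` → a = [52, 77]
`b.append(628)` → b = [8, 5, 2, 628]
`print(a)` → prints [52, 77]
`print(b)` → prints [8, 5, 2, 628]

Answer:
[52, 77]
[8, 5, 2, 628]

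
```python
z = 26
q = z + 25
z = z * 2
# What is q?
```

Trace:
`z = 26` → z = 26
`q = z + 25` → q = 51
`z = z * 2` → z = 52
So q = 51

Answer: 51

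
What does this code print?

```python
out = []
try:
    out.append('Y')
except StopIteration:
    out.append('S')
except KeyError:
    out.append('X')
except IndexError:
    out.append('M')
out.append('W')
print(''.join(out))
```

Execution trace: 'Y' (try body, no exception) → 'W' (after the try/except). Output: YW

Answer: YW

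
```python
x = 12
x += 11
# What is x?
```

Trace:
`x = 12` → x = 12
`x += 11` → x = 23
So x = 23

Answer: 23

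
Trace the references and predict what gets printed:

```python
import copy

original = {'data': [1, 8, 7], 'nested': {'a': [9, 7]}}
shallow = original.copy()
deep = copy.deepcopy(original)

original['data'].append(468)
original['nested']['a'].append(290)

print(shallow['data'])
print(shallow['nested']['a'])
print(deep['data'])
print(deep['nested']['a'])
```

Key concept: comparing shallow vs deep copy.
Step by step:
`original = {'data': [1, 8, 7], 'nested': {'a': [9, 7]}}` → original = {'data': [1, 8, 7], 'nested': {'a': [9, 7]}}
`shallow = original.copy()` → shallow = {'data': [1, 8, 7], 'nested': {'a': [9, 7]}}
`deep = copy.deepcopy(original)` → deep = {'data': [1, 8, 7], 'nested': {'a': [9, 7]}}
`original['data'].append(468)` → original = {'data': [1, 8, 7, 468], 'nested': {'a': [9, 7]}}; shallow = {'data': [1, 8, 7, 468], 'nested': {'a': [9, 7]}}
`original['nested']['a'].append(290)` → original = {'data': [1, 8, 7, 468], 'nested': {'a': [9, 7, 290]}}; shallow = {'data': [1, 8, 7, 468], 'nested': {'a': [9, 7, 290]}}
`print(shallow['data'])` → prints [1, 8, 7, 468]
`print(shallow['nested']['a'])` → prints [9, 7, 290]
`print(deep['data'])` → prints [1, 8, 7]
`print(deep['nested']['a'])` → prints [9, 7]

Answer:
[1, 8, 7, 468]
[9, 7, 290]
[1, 8, 7]
[9, 7]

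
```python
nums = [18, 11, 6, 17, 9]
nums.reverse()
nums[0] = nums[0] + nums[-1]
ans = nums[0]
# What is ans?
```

Trace:
`nums = [18, 11, 6, 17, 9]` → nums = [18, 11, 6, 17, 9]
`nums.reverse()` → nums = [9, 17, 6, 11, 18]
`nums[0] = nums[0] + nums[-1]` → nums = [27, 17, 6, 11, 18]
`ans = nums[0]` → ans = 27
So ans = 27

Answer: 27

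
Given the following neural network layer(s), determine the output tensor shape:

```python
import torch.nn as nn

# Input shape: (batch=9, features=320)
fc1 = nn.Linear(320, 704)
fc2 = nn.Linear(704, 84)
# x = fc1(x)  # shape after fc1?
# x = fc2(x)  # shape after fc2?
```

Input: (9, 320) -> after fc1: (9, 704) -> Output: (9, 84)

Answer: (9, 84)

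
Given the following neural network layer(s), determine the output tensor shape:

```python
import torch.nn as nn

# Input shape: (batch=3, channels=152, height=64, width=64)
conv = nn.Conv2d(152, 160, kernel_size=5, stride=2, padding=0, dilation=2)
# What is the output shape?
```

Input: (3, 152, 64, 64) -> Output: (3, 160, 28, 28)

Answer: (3, 160, 28, 28)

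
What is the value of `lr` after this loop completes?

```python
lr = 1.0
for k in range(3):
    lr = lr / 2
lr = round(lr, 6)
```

Halving LR 3 times: 1 / 2^3
`lr` takes the values: 1.0 → 0.5 → 0.25 → 0.125

Answer: 0.125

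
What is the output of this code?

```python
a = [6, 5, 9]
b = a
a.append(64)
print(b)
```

Key concept: basic list aliasing.
Step by step:
`a = [6, 5, 9]` → a = [6, 5, 9]
`b = a` → b = [6, 5, 9] (same object as a)
`a.append(64)` → a = [6, 5, 9, 64] (same object as b); b = [6, 5, 9, 64] (same object as a)
`print(b)` → prints [6, 5, 9, 64]

Answer: [6, 5, 9, 64]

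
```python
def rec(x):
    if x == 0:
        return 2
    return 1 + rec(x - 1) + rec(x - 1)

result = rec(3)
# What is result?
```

rec(x) = 1 + 2·rec(x-1), rec(0)=2. Closed form: (2+1)·2^3 - 1 = 23.

Answer: 23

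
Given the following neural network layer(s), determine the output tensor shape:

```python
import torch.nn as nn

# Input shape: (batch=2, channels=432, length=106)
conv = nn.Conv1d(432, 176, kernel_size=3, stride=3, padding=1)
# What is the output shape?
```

Input: (2, 432, 106) -> Output: (2, 176, 36)

Answer: (2, 176, 36)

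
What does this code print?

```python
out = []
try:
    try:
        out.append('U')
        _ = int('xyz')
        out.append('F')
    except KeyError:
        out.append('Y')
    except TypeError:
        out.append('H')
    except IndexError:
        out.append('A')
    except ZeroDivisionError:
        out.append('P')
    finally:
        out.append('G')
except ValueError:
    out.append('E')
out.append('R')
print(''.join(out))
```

Execution trace: 'U' (try body) → 'G' (finally) → 'E' (outer except ValueError) → 'R' (after the try/except). Output: UGER

Answer: UGER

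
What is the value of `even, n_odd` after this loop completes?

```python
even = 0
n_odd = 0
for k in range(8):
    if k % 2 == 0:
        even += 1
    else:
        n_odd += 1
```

Count evens and odds in range(8)
`even, n_odd` takes the values: (0, 0) → (1, 0) → (1, 1) → (2, 1) → (2, 2) → (3, 2) → (3, 3) → (4, 3) → (4, 4)

Answer: 4, 4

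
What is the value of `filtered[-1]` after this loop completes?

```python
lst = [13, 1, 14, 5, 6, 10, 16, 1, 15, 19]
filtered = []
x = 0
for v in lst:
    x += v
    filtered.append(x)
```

Cumulative sum ends at 100
`filtered` takes the values: [] → [13] → [13, 14] → [13, 14, 28] → [13, 14, 28, 33] → [13, 14, 28, 33, 39] → [13, 14, 28, 33, 39, 49] → [13, 14, 28, 33, 39, 49, 65] → [13, 14, 28, 33, 39, 49, 65, 66] → [13, 14, 28, 33, 39, 49, 65, 66, 81] → [13, 14, 28, 33, 39, 49, 65, 66, 81, 100]
So `filtered[-1]` = 100

Answer: 100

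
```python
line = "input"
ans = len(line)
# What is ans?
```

Trace:
`line = "input"` → line = 'input'
`ans = len(line)` → ans = 5
So ans = 5

Answer: 5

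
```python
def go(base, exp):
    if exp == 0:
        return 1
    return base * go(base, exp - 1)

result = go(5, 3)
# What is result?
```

go(5, 3) = 5 * 5 * 5 = 125

Answer: 125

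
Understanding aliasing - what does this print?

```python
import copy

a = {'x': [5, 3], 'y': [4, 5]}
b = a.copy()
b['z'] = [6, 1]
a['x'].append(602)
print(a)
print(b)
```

Key concept: shallow copy of dict with mutable values.
Step by step:
`a = {'x': [5, 3], 'y': [4, 5]}` → a = {'x': [5, 3], 'y': [4, 5]}
`b = a.copy()` → b = {'x': [5, 3], 'y': [4, 5]}
`b['z'] = [6, 1]` → b = {'x': [5, 3], 'y': [4, 5], 'z': [6, 1]}
`a['x'].append(602)` → a = {'x': [5, 3, 602], 'y': [4, 5]}; b = {'x': [5, 3, 602], 'y': [4, 5], 'z': [6, 1]}
`print(a)` → prints {'x': [5, 3, 602], 'y': [4, 5]}
`print(b)` → prints {'x': [5, 3, 602], 'y': [4, 5], 'z': [6, 1]}

Answer:
{'x': [5, 3, 602], 'y': [4, 5]}
{'x': [5, 3, 602], 'y': [4, 5], 'z': [6, 1]}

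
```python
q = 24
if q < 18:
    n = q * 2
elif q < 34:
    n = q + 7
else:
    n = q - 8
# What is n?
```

Trace:
`q = 24` → q = 24
`if q < 18: ...` → q < 18 is False, q < 34 is True → n = 31
So n = 31

Answer: 31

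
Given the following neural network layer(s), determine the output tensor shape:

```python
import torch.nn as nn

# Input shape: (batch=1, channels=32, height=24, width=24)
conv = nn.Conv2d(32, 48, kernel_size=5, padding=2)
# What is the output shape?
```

Input: (1, 32, 24, 24) -> Output: (1, 48, 24, 24)

Answer: (1, 48, 24, 24)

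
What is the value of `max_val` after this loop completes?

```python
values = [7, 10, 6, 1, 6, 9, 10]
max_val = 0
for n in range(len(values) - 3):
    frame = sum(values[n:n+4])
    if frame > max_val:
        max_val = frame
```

Max sum of 4-element window in [7, 10, 6, 1, 6, 9, 10]
`max_val` takes the values: 0 → 24 → 26

Answer: 26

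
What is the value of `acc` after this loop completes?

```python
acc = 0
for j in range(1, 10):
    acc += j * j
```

Sum of squares 1² to 9² = 285
`acc` takes the values: 0 → 1 → 5 → 14 → 30 → 55 → 91 → 140 → 204 → 285

Answer: 285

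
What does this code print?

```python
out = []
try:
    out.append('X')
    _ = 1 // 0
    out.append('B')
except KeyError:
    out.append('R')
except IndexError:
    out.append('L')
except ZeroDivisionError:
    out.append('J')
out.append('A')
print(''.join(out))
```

Execution trace: 'X' (try body) → 'J' (except ZeroDivisionError) → 'A' (after the try/except). Output: XJA

Answer: XJA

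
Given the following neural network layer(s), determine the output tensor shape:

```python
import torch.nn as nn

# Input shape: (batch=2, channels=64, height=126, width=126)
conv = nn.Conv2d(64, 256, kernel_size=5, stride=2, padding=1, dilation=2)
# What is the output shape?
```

Input: (2, 64, 126, 126) -> Output: (2, 256, 60, 60)

Answer: (2, 256, 60, 60)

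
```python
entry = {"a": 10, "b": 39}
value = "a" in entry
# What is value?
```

Trace:
`entry = {"a": 10, "b": 39}` → entry = {'a': 10, 'b': 39}
`value = "a" in entry` → value = True
So value = True

Answer: True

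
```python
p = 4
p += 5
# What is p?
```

Trace:
`p = 4` → p = 4
`p += 5` → p = 9
So p = 9

Answer: 9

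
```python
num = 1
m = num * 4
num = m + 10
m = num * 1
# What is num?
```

Trace:
`num = 1` → num = 1
`m = num * 4` → m = 4
`num = m + 10` → num = 14
`m = num * 1` → m = 14
So num = 14

Answer: 14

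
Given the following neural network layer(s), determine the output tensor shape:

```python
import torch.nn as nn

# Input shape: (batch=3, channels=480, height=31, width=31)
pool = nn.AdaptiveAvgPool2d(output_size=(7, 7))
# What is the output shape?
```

Input: (3, 480, 31, 31) -> Output: (3, 480, 7, 7)

Answer: (3, 480, 7, 7)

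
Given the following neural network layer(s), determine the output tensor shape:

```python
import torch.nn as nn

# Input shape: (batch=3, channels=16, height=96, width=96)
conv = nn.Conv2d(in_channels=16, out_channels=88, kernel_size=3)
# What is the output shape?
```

Input: (3, 16, 96, 96) -> Output: (3, 88, 94, 94)

Answer: (3, 88, 94, 94)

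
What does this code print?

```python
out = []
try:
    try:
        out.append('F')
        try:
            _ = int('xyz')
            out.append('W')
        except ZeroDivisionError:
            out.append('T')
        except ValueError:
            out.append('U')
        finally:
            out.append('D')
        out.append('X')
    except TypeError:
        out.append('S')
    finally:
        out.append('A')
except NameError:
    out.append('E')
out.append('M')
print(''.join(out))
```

Execution trace: 'F' (try body) → 'U' (inner except ValueError) → 'D' (inner finally) → 'X' (try body, no exception) → 'A' (finally) → 'M' (after the try/except). Output: FUDXAM

Answer: FUDXAM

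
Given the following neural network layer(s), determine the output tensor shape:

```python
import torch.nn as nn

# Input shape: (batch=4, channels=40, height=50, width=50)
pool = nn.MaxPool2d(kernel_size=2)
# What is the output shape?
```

Input: (4, 40, 50, 50) -> Output: (4, 40, 25, 25)

Answer: (4, 40, 25, 25)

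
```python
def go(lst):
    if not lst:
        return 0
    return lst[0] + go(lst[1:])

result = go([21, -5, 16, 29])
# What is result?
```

21 + (-5) + 16 + 29 + 0 = 61

Answer: 61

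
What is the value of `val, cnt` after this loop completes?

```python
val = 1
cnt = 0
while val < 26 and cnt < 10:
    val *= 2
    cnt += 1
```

Double until >= 26 or 10 iterations
`val, cnt` takes the values: (1, 0) → (2, 0) → (2, 1) → (4, 1) → (4, 2) → (8, 2) → (8, 3) → (16, 3) → (16, 4) → (32, 4) → (32, 5)

Answer: 32, 5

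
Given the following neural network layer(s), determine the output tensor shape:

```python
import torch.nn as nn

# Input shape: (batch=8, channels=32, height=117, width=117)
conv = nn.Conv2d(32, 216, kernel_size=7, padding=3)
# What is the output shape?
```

Input: (8, 32, 117, 117) -> Output: (8, 216, 117, 117)

Answer: (8, 216, 117, 117)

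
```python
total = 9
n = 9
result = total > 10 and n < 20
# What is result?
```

Trace:
`total = 9` → total = 9
`n = 9` → n = 9
`result = total > 10 and n < 20` → result = False
So result = False

Answer: False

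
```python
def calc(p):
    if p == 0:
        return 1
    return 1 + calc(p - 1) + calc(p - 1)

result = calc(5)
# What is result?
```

calc(p) = 1 + 2·calc(p-1), calc(0)=1. Closed form: (1+1)·2^5 - 1 = 63.

Answer: 63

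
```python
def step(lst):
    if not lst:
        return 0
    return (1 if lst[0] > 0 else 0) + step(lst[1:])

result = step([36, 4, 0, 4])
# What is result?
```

Count of positive elements in [36, 4, 0, 4] = 3

Answer: 3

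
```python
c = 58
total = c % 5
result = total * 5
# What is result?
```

Trace:
`c = 58` → c = 58
`total = c % 5` → total = 3
`result = total * 5` → result = 15
So result = 15

Answer: 15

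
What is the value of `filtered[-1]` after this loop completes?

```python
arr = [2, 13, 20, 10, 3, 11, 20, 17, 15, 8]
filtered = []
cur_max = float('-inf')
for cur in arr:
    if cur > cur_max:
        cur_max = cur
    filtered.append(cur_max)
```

Running max ends at 20
`filtered` takes the values: [] → [2] → [2, 13] → [2, 13, 20] → [2, 13, 20, 20] → [2, 13, 20, 20, 20] → [2, 13, 20, 20, 20, 20] → [2, 13, 20, 20, 20, 20, 20] → [2, 13, 20, 20, 20, 20, 20, 20] → [2, 13, 20, 20, 20, 20, 20, 20, 20] → [2, 13, 20, 20, 20, 20, 20, 20, 20, 20]
So `filtered[-1]` = 20

Answer: 20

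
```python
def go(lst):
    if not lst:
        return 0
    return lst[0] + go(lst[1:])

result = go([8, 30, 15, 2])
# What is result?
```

8 + 30 + 15 + 2 + 0 = 55

Answer: 55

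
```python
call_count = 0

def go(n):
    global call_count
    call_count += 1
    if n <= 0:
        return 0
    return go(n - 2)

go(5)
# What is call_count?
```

Linear recursion stepping by 2: 4 calls from n=5 down to ≤0.

Answer: 4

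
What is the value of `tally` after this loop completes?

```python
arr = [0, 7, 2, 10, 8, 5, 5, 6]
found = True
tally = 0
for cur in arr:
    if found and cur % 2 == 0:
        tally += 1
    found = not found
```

Count even values at even positions
`tally` takes the values: 0 → 1 → 2 → 3

Answer: 3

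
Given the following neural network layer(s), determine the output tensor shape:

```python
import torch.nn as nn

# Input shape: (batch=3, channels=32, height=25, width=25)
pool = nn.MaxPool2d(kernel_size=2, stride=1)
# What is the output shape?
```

Input: (3, 32, 25, 25) -> Output: (3, 32, 24, 24)

Answer: (3, 32, 24, 24)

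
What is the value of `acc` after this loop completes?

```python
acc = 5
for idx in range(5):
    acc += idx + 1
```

Start at 5, add 1 to 5 = 20
`acc` takes the values: 5 → 6 → 8 → 11 → 15 → 20

Answer: 20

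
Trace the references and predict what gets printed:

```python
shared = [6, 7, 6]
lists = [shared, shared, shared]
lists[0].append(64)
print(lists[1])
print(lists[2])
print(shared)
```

Key concept: list of same reference.
Step by step:
`shared = [6, 7, 6]` → shared = [6, 7, 6]
`lists = [shared, shared, shared]` → lists = [[6, 7, 6], [6, 7, 6], [6, 7, 6]]
`lists[0].append(64)` → shared = [6, 7, 6, 64]; lists = [[6, 7, 6, 64], [6, 7, 6, 64], [6, 7, 6, 64]]
`print(lists[1])` → prints [6, 7, 6, 64]
`print(lists[2])` → prints [6, 7, 6, 64]
`print(shared)` → prints [6, 7, 6, 64]

Answer:
[6, 7, 6, 64]
[6, 7, 6, 64]
[6, 7, 6, 64]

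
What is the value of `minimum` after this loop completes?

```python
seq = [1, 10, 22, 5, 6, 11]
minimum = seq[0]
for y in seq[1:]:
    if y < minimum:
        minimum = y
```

Minimum of [1, 10, 22, 5, 6, 11]
`minimum` takes the values: 1

Answer: 1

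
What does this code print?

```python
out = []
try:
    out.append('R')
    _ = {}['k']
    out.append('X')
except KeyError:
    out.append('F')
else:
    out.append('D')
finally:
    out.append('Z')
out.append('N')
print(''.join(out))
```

Execution trace: 'R' (try body) → 'F' (except KeyError) → 'Z' (finally) → 'N' (after the try/except). Output: RFZN

Answer: RFZN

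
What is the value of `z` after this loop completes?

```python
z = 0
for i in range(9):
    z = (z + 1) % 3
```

Increment mod 3, 9 times = 0
`z` takes the values: 0 → 1 → 2 → 0 → 1 → 2 → 0 → 1 → 2 → 0

Answer: 0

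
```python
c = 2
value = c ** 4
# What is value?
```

Trace:
`c = 2` → c = 2
`value = c ** 4` → value = 16
So value = 16

Answer: 16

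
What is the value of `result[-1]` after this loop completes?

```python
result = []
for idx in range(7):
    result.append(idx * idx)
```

Last element of squares 0 to 6
`result` takes the values: [] → [0] → [0, 1] → [0, 1, 4] → [0, 1, 4, 9] → [0, 1, 4, 9, 16] → [0, 1, 4, 9, 16, 25] → [0, 1, 4, 9, 16, 25, 36]
So `result[-1]` = 36

Answer: 36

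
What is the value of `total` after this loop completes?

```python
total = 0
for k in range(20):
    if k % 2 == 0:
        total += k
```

Sum of even numbers 0 to 19
`total` takes the values: 0 → 2 → 6 → 12 → 20 → 30 → 42 → 56 → 72 → 90

Answer: 90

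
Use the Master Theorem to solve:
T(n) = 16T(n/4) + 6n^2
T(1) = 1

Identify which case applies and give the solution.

a=16, b=4, f(n)=6n^2. log_4(16) = 2. Since c=2 = 2, Case 2 applies: T(n) = Θ(n^log_b(a) · log n) = O(n^2 log n).

Answer: O(n^2 log n) - Case 2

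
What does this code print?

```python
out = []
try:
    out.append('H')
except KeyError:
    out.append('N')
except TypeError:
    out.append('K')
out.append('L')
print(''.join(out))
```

Execution trace: 'H' (try body, no exception) → 'L' (after the try/except). Output: HL

Answer: HL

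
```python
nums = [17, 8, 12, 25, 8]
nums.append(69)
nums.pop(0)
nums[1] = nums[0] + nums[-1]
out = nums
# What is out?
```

Trace:
`nums = [17, 8, 12, 25, 8]` → nums = [17, 8, 12, 25, 8]
`nums.append(69)` → nums = [17, 8, 12, 25, 8, 69]
`nums.pop(0)` → nums = [8, 12, 25, 8, 69]
`nums[1] = nums[0] + nums[-1]` → nums = [8, 77, 25, 8, 69]
`out = nums` → out = [8, 77, 25, 8, 69]
So out = [8, 77, 25, 8, 69]

Answer: [8, 77, 25, 8, 69]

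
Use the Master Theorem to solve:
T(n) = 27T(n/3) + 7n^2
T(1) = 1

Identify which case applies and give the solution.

a=27, b=3, f(n)=7n^2. log_3(27) = 3. Since c=2 < 3, Case 1 applies: T(n) = Θ(n^log_b(a)) = O(n^3).

Answer: O(n^3) - Case 1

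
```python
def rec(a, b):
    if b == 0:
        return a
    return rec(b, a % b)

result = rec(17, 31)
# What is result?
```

rec(17, 31) -> rec(31, 17) -> rec(17, 14) -> rec(14, 3) -> rec(3, 2) -> rec(2, 1) -> rec(1, 0) -> 1

Answer: 1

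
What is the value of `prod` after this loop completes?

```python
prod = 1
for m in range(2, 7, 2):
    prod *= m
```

Product of even numbers 2 to 6
`prod` takes the values: 1 → 2 → 8 → 48

Answer: 48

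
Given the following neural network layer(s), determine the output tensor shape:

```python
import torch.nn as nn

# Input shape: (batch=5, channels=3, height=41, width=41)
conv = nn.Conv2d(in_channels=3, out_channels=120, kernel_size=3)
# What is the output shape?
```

Input: (5, 3, 41, 41) -> Output: (5, 120, 39, 39)

Answer: (5, 120, 39, 39)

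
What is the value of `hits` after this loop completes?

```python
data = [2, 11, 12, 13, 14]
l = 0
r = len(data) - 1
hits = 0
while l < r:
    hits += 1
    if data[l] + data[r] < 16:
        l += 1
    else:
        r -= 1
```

Steps to find pair summing to 16
`hits` takes the values: 0 → 1 → 2 → 3 → 4

Answer: 4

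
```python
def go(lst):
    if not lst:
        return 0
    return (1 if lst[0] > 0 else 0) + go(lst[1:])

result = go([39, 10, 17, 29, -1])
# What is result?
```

Count of positive elements in [39, 10, 17, 29, -1] = 4

Answer: 4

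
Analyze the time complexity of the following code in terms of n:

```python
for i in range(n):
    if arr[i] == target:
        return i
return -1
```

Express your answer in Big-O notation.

This is Linear search in an array. Time complexity: O(n).

Answer: O(n)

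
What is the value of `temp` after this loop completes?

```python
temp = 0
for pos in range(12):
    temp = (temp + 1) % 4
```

Increment mod 4, 12 times = 0
`temp` takes the values: 0 → 1 → 2 → 3 → 0 → 1 → 2 → 3 → 0 → 1 → 2 → 3 → 0

Answer: 0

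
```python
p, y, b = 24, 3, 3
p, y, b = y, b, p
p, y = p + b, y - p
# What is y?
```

Trace:
`p, y, b = 24, 3, 3` → p = 24; y = 3; b = 3
`p, y, b = y, b, p` → p = 3; y = 3; b = 24
`p, y = p + b, y - p` → p = 27; y = 0
So y = 0

Answer: 0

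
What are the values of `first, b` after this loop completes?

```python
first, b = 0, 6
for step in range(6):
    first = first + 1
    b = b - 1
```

first goes 0→6, b goes 6→0
`first, b` takes the values: (0, 6) → (1, 6) → (1, 5) → (2, 5) → (2, 4) → (3, 4) → (3, 3) → (4, 3) → (4, 2) → (5, 2) → (5, 1) → (6, 1) → (6, 0)

Answer: 6, 0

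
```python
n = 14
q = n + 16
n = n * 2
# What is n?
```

Trace:
`n = 14` → n = 14
`q = n + 16` → q = 30
`n = n * 2` → n = 28
So n = 28

Answer: 28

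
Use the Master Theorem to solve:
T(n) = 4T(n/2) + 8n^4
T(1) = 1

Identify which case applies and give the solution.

a=4, b=2, f(n)=8n^4. log_2(4) = 2. Since c=4 > 2 and the regularity condition holds (4(n/2)^4 = (4/2^4)n^4 with 4/2^4 < 1), Case 3 applies: T(n) = Θ(f(n)) = O(n^4).

Answer: O(n^4) - Case 3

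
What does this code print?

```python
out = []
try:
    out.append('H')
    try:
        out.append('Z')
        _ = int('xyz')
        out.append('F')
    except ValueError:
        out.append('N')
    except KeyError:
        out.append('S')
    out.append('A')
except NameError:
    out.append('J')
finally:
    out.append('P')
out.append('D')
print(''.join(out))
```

Execution trace: 'H' (try body) → 'Z' (inner try body) → 'N' (inner except ValueError) → 'A' (try body, no exception) → 'P' (finally) → 'D' (after the try/except). Output: HZNAPD

Answer: HZNAPD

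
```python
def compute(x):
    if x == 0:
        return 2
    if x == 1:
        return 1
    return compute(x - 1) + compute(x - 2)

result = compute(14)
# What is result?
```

Build up from base cases: compute(0)=2, compute(1)=1, compute(2)=3, compute(3)=4, compute(4)=7, compute(5)=11, compute(6)=18, ..., compute(14)=843

Answer: 843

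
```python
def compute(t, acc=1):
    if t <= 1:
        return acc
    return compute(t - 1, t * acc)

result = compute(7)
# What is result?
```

Accumulator trace (n, acc): (7, 1) -> (6, 7) -> (5, 42) -> (4, 210) -> (3, 840) -> (2, 2520) -> (1, 5040) -> return 5040

Answer: 5040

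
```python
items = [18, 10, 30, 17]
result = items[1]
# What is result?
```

Trace:
`items = [18, 10, 30, 17]` → items = [18, 10, 30, 17]
`result = items[1]` → result = 10
So result = 10

Answer: 10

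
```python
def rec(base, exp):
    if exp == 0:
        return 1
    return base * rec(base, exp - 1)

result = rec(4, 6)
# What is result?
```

rec(4, 6) = 4 * 4 * 4 * 4 * 4 * 4 = 4096

Answer: 4096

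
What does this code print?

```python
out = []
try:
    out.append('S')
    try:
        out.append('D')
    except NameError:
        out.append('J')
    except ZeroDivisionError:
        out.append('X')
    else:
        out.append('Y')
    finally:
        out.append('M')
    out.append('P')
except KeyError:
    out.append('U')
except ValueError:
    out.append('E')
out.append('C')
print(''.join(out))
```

Execution trace: 'S' (try body) → 'D' (inner try body, no exception) → 'Y' (inner else) → 'M' (inner finally) → 'P' (try body, no exception) → 'C' (after the try/except). Output: SDYMPC

Answer: SDYMPC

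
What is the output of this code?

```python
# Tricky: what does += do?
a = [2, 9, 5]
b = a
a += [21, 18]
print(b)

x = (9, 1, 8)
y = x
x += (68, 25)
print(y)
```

Key concept: += behavior differs for mutable vs immutable.
Step by step:
`a = [2, 9, 5]` → a = [2, 9, 5]
`b = a` → b = [2, 9, 5] (same object as a)
`a += [21, 18]` → a = [2, 9, 5, 21, 18] (same object as b); b = [2, 9, 5, 21, 18] (same object as a)
`print(b)` → prints [2, 9, 5, 21, 18]
`x = (9, 1, 8)` → x = (9, 1, 8)
`y = x` → y = (9, 1, 8)
`x += (68, 25)` → x = (9, 1, 8, 68, 25)
`print(y)` → prints (9, 1, 8)

Answer:
[2, 9, 5, 21, 18]
(9, 1, 8)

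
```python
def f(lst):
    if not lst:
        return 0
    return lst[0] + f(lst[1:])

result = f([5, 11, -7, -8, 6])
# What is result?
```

5 + 11 + (-7) + (-8) + 6 + 0 = 7

Answer: 7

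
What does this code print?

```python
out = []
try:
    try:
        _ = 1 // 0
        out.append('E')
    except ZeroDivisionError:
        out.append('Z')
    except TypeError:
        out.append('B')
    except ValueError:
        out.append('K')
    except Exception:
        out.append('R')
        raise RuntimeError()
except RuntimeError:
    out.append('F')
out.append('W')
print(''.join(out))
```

Execution trace: 'Z' (inner except ZeroDivisionError) → 'W' (after the try/except). Output: ZW

Answer: ZW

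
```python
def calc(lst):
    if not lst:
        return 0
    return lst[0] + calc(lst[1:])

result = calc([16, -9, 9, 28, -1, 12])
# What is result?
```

16 + (-9) + 9 + 28 + (-1) + 12 + 0 = 55

Answer: 55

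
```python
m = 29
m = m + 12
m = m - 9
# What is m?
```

Trace:
`m = 29` → m = 29
`m = m + 12` → m = 41
`m = m - 9` → m = 32
So m = 32

Answer: 32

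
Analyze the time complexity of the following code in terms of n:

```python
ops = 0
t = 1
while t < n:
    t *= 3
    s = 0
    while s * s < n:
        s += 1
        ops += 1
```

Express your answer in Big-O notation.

Each loop level contributes: log n × √n. Multiplying the contributions gives O(√n log n).

Answer: O(√n log n)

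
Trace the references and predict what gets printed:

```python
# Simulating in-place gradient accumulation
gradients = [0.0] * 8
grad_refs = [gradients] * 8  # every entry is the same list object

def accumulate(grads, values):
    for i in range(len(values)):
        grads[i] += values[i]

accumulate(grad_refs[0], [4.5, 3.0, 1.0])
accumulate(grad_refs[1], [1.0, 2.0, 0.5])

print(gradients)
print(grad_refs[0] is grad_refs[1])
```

Key concept: gradient accumulation aliasing.
Step by step:
`gradients = [0.0] * 8` → gradients = [0.0, 0.0, 0.0, 0.0, 0.0, 0.0, 0.0, 0.0]
`grad_refs = [gradients] * 8` → grad_refs = [[0.0, 0.0, 0.0, 0.0, 0.0, 0.0, 0.0, 0.0], [0.0, 0.0, 0.0, 0.0, 0.0, 0.0, 0.0, 0.0], [0.0, 0.0, 0.0, 0.0, 0.0, 0.0, 0.0, 0.0], [0.0, 0.0, 0.0, 0.0, 0.0, 0.0, 0.0, 0.0], [0.0, 0.0, 0.0, 0.0, 0.0, 0.0, 0.0, 0.0], [0.0, 0.0, 0.0, 0.0, 0.0, 0.0, 0.0, 0.0], [0.0, 0.0, 0.0, 0.0, 0.0, 0.0, 0.0, 0.0], [0.0, 0.0, 0.0, 0.0, 0.0, 0.0, 0.0, 0.0]]
`accumulate(grad_refs[0], [4.5, 3.0, 1.0])` → gradients = [4.5, 3.0, 1.0, 0.0, 0.0, 0.0, 0.0, 0.0]; grad_refs = [[4.5, 3.0, 1.0, 0.0, 0.0, 0.0, 0.0, 0.0], [4.5, 3.0, 1.0, 0.0, 0.0, 0.0, 0.0, 0.0], [4.5, 3.0, 1.0, 0.0, 0.0, 0.0, 0.0, 0.0], [4.5, 3.0, 1.0, 0.0, 0.0, 0.0, 0.0, 0.0], [4.5, 3.0, 1.0, 0.0, 0.0, 0.0, 0.0, 0.0], [4.5, 3.0, 1.0, 0.0, 0.0, 0.0, 0.0, 0.0], [4.5, 3.0, 1.0, 0.0, 0.0, 0.0, 0.0, 0.0], [4.5, 3.0, 1.0, 0.0, 0.0, 0.0, 0.0, 0.0]]
`accumulate(grad_refs[1], [1.0, 2.0, 0.5])` → gradients = [5.5, 5.0, 1.5, 0.0, 0.0, 0.0, 0.0, 0.0]; grad_refs = [[5.5, 5.0, 1.5, 0.0, 0.0, 0.0, 0.0, 0.0], [5.5, 5.0, 1.5, 0.0, 0.0, 0.0, 0.0, 0.0], [5.5, 5.0, 1.5, 0.0, 0.0, 0.0, 0.0, 0.0], [5.5, 5.0, 1.5, 0.0, 0.0, 0.0, 0.0, 0.0], [5.5, 5.0, 1.5, 0.0, 0.0, 0.0, 0.0, 0.0], [5.5, 5.0, 1.5, 0.0, 0.0, 0.0, 0.0, 0.0], [5.5, 5.0, 1.5, 0.0, 0.0, 0.0, 0.0, 0.0], [5.5, 5.0, 1.5, 0.0, 0.0, 0.0, 0.0, 0.0]]
`print(gradients)` → prints [5.5, 5.0, 1.5, 0.0, 0.0, 0.0, 0.0, 0.0]
`print(grad_refs[0] is grad_refs[1])` → prints True

Answer:
[5.5, 5.0, 1.5, 0.0, 0.0, 0.0, 0.0, 0.0]
True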